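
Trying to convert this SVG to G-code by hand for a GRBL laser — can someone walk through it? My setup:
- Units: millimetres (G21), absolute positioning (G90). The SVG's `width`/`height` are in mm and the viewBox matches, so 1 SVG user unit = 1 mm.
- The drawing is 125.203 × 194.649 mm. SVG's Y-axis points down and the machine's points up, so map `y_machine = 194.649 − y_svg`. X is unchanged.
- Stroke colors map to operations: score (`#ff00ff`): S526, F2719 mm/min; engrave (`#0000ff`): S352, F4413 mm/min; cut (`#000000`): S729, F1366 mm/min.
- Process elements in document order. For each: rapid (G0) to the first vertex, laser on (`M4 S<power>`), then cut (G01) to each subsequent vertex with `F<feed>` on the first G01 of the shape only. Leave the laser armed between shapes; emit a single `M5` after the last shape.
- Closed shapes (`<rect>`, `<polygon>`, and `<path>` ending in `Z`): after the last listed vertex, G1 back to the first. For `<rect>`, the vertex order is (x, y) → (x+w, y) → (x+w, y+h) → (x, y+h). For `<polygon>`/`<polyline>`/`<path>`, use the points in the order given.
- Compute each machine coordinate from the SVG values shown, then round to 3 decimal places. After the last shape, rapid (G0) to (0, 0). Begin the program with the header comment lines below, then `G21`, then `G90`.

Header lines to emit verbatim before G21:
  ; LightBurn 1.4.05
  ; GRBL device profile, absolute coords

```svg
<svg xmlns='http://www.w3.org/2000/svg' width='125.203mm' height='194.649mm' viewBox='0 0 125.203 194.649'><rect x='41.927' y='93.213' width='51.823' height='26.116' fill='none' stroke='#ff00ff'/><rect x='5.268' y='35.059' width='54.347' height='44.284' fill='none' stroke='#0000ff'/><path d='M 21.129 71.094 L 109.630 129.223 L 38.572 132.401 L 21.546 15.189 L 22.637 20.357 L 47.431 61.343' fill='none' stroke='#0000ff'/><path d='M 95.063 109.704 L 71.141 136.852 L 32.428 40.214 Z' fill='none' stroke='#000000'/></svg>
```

Since the viewBox matches the mm dimensions, user units are millimetres directly. The only transform is the Y-flip y_m = 194.649 − y_svg.

Shape 1 is a rectangle drawn with `<rect>`. Its stroke #ff00ff means score at S526, F2719. After flipping Y the toolpath is (41.927,101.436) → (93.750,101.436) → (93.750,75.320) → (41.927,75.320) → (41.927,101.436), returning to the start.

Shape 2 is a rectangle drawn with `<rect>`. Its stroke #0000ff means engrave at S352, F4413. After flipping Y the toolpath is (5.268,159.590) → (59.615,159.590) → (59.615,115.306) → (5.268,115.306) → (5.268,159.590), returning to the start.

Shape 3 is a open polyline drawn with `<path>`. Its stroke #0000ff means engrave at S352, F4413. After flipping Y the toolpath is (21.129,123.555) → (109.630,65.426) → (38.572,62.248) → (21.546,179.460) → (22.637,174.292) → (47.431,133.306).

Shape 4 is a closed polygon drawn with `<path>`. Its stroke #000000 means cut at S729, F1366. After flipping Y the toolpath is (95.063,84.945) → (71.141,57.797) → (32.428,154.435) → (95.063,84.945), returning to the start.

; LightBurn 1.4.05
; GRBL device profile, absolute coords
G21
G90
G0 X41.927 Y101.436
M4 S526
G01 X93.750 Y101.436 F2719
G01 X93.750 Y75.320
G01 X41.927 Y75.320
G01 X41.927 Y101.436
G0 X5.268 Y159.590
M4 S352
G01 X59.615 Y159.590 F4413
G01 X59.615 Y115.306
G01 X5.268 Y115.306
G01 X5.268 Y159.590
G0 X21.129 Y123.555
M4 S352
G01 X109.630 Y65.426 F4413
G01 X38.572 Y62.248
G01 X21.546 Y179.460
G01 X22.637 Y174.292
G01 X47.431 Y133.306
G0 X95.063 Y84.945
M4 S729
G01 X71.141 Y57.797 F1366
G01 X32.428 Y154.435
G01 X95.063 Y84.945
M5
G0 X0.000 Y0.000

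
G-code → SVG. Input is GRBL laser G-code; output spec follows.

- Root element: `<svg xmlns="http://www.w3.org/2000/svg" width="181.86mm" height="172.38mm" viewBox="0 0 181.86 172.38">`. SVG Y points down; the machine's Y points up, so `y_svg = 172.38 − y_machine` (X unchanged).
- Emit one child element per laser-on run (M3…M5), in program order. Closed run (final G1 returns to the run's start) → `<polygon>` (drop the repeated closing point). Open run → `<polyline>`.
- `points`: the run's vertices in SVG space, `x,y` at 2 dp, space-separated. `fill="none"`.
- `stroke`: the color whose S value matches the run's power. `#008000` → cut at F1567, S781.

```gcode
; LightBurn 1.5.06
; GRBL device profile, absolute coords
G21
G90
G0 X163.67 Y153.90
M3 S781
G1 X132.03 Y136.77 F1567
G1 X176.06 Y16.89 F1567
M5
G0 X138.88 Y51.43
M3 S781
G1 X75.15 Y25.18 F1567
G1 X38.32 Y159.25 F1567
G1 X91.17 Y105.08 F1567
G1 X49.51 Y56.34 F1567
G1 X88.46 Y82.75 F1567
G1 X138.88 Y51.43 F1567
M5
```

<svg xmlns="http://www.w3.org/2000/svg" width="181.86mm" height="172.38mm" viewBox="0 0 181.86 172.38">
  <polyline points="163.67,18.48 132.03,35.61 176.06,155.49" fill="none" stroke="#008000"/>
  <polygon points="138.88,120.95 75.15,147.20 38.32,13.13 91.17,67.30 49.51,116.04 88.46,89.63" fill="none" stroke="#008000"/>
</svg>

Machine Y-up, SVG Y-down with viewBox height 172.38, so y_svg = 172.38 − y_machine; X carries over. Every run uses S781, so all elements get stroke `#008000` (cut).

Run 1: The run is open, so emit a `<polyline>` with points (Y-flipped): 163.67,18.48 132.03,35.61 176.06,155.49.

Run 2: The run returns to its start, so emit a `<polygon>` with points (Y-flipped): 138.88,120.95 75.15,147.20 38.32,13.13 91.17,67.30 49.51,116.04 88.46,89.63.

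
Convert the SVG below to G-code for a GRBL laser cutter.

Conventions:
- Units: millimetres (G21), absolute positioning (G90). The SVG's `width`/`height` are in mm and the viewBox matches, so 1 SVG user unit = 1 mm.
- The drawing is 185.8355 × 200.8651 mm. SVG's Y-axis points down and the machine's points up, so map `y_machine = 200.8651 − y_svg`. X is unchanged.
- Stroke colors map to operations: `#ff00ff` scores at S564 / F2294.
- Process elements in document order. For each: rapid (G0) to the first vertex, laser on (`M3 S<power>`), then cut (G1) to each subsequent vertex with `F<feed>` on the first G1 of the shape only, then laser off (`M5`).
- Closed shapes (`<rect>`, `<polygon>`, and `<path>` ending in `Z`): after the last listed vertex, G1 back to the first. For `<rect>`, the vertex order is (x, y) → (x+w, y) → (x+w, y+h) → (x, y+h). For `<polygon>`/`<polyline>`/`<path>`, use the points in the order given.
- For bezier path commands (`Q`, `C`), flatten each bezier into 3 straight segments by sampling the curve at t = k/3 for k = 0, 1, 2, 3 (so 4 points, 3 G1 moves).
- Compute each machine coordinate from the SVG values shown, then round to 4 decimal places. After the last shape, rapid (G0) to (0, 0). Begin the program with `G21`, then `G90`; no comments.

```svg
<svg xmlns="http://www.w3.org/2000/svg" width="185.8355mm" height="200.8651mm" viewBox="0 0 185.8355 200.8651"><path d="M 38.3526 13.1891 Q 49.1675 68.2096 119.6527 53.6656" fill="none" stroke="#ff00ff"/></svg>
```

G21
G90
G0 X38.3526 Y187.6760
M3 S564
G1 X52.1926 Y158.7251 F2294
G1 X79.2926 Y145.2329
G1 X119.6527 Y147.1995
M5
G0 X0.0000 Y0.0000

1 u = 1 mm; y_m = 200.8651 − y.

[1] `<path>` quadratic bezier, #ff00ff→score S564 F2294: (38.3526,187.6760) → (52.1926,158.7251) → (79.2926,145.2329) → (119.6527,147.1995)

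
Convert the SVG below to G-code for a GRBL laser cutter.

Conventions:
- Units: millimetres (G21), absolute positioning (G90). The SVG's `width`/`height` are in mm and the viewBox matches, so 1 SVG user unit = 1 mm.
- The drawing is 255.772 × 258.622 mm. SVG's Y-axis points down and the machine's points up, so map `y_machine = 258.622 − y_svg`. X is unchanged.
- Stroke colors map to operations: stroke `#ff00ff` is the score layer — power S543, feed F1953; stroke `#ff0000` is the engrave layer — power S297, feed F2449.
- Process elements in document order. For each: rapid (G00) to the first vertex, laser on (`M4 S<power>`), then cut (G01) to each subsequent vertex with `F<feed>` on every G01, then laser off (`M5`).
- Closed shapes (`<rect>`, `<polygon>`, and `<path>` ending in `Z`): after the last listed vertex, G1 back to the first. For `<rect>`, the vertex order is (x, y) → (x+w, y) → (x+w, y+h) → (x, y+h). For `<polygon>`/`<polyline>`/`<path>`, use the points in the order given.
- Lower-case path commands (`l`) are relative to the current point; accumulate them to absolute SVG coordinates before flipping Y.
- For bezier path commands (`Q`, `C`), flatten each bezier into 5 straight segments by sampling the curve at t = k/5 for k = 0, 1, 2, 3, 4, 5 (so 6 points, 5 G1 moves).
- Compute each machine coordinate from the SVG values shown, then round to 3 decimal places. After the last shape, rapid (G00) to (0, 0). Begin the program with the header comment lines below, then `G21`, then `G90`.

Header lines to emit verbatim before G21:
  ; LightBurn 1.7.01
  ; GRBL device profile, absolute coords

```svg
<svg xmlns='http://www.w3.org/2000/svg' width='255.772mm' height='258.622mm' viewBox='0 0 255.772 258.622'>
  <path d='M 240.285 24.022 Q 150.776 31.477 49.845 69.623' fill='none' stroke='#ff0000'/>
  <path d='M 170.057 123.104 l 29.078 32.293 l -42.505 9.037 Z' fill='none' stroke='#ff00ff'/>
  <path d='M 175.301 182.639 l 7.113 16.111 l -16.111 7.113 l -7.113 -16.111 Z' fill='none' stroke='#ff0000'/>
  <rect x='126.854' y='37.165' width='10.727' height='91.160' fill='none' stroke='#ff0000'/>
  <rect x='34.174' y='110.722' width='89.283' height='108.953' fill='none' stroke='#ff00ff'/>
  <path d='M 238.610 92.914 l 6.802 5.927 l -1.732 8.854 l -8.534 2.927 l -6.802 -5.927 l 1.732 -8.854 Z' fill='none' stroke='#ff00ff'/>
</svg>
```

; LightBurn 1.7.01
; GRBL device profile, absolute coords
G21
G90
G00 X240.285 Y234.600
M4 S297
G01 X204.025 Y230.390 F2449
G01 X166.850 Y223.725 F2449
G01 X128.762 Y214.605 F2449
G01 X89.761 Y203.030 F2449
G01 X49.845 Y188.999 F2449
M5
G00 X170.057 Y135.518
M4 S543
G01 X199.135 Y103.225 F1953
G01 X156.630 Y94.188 F1953
G01 X170.057 Y135.518 F1953
M5
G00 X175.301 Y75.983
M4 S297
G01 X182.414 Y59.872 F2449
G01 X166.303 Y52.759 F2449
G01 X159.190 Y68.870 F2449
G01 X175.301 Y75.983 F2449
M5
G00 X126.854 Y221.457
M4 S297
G01 X137.581 Y221.457 F2449
G01 X137.581 Y130.297 F2449
G01 X126.854 Y130.297 F2449
G01 X126.854 Y221.457 F2449
M5
G00 X34.174 Y147.900
M4 S543
G01 X123.457 Y147.900 F1953
G01 X123.457 Y38.947 F1953
G01 X34.174 Y38.947 F1953
G01 X34.174 Y147.900 F1953
M5
G00 X238.610 Y165.708
M4 S543
G01 X245.412 Y159.781 F1953
G01 X243.680 Y150.927 F1953
G01 X235.146 Y148.000 F1953
G01 X228.344 Y153.927 F1953
G01 X230.076 Y162.781 F1953
G01 X238.610 Y165.708 F1953
M5
G00 X0.000 Y0.000

1 u = 1 mm; y_m = 258.622 − y.

[1] `<path>` quadratic bezier, #ff0000→engrave S297 F2449: (240.285,234.600) → (204.025,230.390) → (166.850,223.725) → (128.762,214.605) → (89.761,203.030) → (49.845,188.999)

[2] `<path>` regular polygon, #ff00ff→score S543 F1953: (170.057,135.518) → (199.135,103.225) → (156.630,94.188) → (170.057,135.518) (closed)

[3] `<path>` regular polygon, #ff0000→engrave S297 F2449: (175.301,75.983) → (182.414,59.872) → (166.303,52.759) → (159.190,68.870) → (175.301,75.983) (closed)

[4] `<rect>` rectangle, #ff0000→engrave S297 F2449: (126.854,221.457) → (137.581,221.457) → (137.581,130.297) → (126.854,130.297) → (126.854,221.457) (closed)

[5] `<rect>` rectangle, #ff00ff→score S543 F1953: (34.174,147.900) → (123.457,147.900) → (123.457,38.947) → (34.174,38.947) → (34.174,147.900) (closed)

[6] `<path>` regular polygon, #ff00ff→score S543 F1953: (238.610,165.708) → (245.412,159.781) → (243.680,150.927) → (235.146,148.000) → (228.344,153.927) → (230.076,162.781) → (238.610,165.708) (closed)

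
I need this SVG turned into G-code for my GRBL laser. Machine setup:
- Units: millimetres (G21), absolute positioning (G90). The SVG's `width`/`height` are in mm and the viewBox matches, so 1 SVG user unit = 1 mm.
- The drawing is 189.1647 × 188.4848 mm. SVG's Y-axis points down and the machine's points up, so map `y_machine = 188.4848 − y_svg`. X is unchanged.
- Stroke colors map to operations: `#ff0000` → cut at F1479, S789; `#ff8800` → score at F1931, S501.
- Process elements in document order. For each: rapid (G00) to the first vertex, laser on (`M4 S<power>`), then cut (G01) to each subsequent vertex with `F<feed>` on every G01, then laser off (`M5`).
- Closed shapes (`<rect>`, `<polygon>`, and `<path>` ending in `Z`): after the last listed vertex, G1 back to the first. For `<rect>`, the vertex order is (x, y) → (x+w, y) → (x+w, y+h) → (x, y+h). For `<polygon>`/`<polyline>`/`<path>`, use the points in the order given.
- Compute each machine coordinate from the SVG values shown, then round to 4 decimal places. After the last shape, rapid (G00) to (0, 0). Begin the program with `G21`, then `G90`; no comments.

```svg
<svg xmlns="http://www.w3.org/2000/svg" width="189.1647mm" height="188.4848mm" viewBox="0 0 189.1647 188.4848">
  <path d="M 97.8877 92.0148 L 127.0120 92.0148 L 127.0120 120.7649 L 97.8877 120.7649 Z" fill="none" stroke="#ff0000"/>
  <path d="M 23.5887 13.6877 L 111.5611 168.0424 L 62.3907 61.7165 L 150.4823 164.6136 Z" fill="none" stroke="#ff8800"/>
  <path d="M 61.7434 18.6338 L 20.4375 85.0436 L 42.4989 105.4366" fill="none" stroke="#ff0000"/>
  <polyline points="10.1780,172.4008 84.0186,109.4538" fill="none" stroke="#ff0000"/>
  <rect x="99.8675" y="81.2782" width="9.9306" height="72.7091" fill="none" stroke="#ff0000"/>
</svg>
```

viewBox `0 0 189.1647 188.4848` with mm width/height → 1 unit = 1 mm. Flip: y_m = 188.4848 − y_svg.

**Shape 1** — `<path>` rectangle, stroke `#ff0000` → cut (S789, F1479). Machine vertices: (97.8877,96.4700) → (127.0120,96.4700) → (127.0120,67.7199) → (97.8877,67.7199) → (97.8877,96.4700). Closed: final G1 returns to the first vertex.

**Shape 2** — `<path>` closed polygon, stroke `#ff8800` → score (S501, F1931). Machine vertices: (23.5887,174.7971) → (111.5611,20.4424) → (62.3907,126.7683) → (150.4823,23.8712) → (23.5887,174.7971). Closed: final G1 returns to the first vertex.

**Shape 3** — `<path>` open polyline, stroke `#ff0000` → cut (S789, F1479). Machine vertices: (61.7434,169.8510) → (20.4375,103.4412) → (42.4989,83.0482). Open path.

**Shape 4** — `<polyline>` line segment, stroke `#ff0000` → cut (S789, F1479). Machine vertices: (10.1780,16.0840) → (84.0186,79.0310). Open path.

**Shape 5** — `<rect>` rectangle, stroke `#ff0000` → cut (S789, F1479). Machine vertices: (99.8675,107.2066) → (109.7981,107.2066) → (109.7981,34.4975) → (99.8675,34.4975) → (99.8675,107.2066). Closed: final G1 returns to the first vertex.

G21
G90
G00 X97.8877 Y96.4700
M4 S789
G01 X127.0120 Y96.4700 F1479
G01 X127.0120 Y67.7199 F1479
G01 X97.8877 Y67.7199 F1479
G01 X97.8877 Y96.4700 F1479
M5
G00 X23.5887 Y174.7971
M4 S501
G01 X111.5611 Y20.4424 F1931
G01 X62.3907 Y126.7683 F1931
G01 X150.4823 Y23.8712 F1931
G01 X23.5887 Y174.7971 F1931
M5
G00 X61.7434 Y169.8510
M4 S789
G01 X20.4375 Y103.4412 F1479
G01 X42.4989 Y83.0482 F1479
M5
G00 X10.1780 Y16.0840
M4 S789
G01 X84.0186 Y79.0310 F1479
M5
G00 X99.8675 Y107.2066
M4 S789
G01 X109.7981 Y107.2066 F1479
G01 X109.7981 Y34.4975 F1479
G01 X99.8675 Y34.4975 F1479
G01 X99.8675 Y107.2066 F1479
M5
G00 X0.0000 Y0.0000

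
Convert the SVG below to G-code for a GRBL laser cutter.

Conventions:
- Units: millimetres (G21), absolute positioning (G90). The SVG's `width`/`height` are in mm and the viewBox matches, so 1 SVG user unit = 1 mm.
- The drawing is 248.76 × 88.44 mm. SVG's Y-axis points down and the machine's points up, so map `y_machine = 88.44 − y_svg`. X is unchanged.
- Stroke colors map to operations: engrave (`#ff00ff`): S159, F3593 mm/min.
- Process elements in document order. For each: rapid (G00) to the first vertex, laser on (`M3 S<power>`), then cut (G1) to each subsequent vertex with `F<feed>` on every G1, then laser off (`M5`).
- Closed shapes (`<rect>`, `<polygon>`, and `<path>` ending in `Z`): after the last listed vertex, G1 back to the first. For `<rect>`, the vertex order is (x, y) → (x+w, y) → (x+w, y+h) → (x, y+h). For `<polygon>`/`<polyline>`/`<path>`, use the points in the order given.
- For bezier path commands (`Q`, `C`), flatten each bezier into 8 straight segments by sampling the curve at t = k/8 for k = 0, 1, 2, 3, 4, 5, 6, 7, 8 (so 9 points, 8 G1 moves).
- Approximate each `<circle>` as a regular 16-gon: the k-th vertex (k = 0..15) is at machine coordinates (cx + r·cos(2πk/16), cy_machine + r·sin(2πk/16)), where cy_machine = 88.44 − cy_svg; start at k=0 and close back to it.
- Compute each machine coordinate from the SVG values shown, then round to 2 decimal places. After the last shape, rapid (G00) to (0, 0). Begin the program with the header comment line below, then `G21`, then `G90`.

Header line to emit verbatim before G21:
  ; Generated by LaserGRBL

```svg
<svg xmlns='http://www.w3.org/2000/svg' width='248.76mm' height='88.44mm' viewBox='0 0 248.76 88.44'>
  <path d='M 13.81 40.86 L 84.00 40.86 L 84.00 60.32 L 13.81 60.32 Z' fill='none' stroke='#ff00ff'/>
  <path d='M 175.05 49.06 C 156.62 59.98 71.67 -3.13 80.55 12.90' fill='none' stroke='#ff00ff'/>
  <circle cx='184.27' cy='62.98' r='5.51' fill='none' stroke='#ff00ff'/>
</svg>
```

; Generated by LaserGRBL
G21
G90
G00 X13.81 Y47.58
M3 S159
G1 X84.00 Y47.58 F3593
G1 X84.00 Y28.12 F3593
G1 X13.81 Y28.12 F3593
G1 X13.81 Y47.58 F3593
M5
G00 X175.05 Y39.38
M3 S159
G1 X165.33 Y38.46 F3593
G1 X151.26 Y42.68 F3593
G1 X134.71 Y50.25 F3593
G1 X117.56 Y59.38 F3593
G1 X101.69 Y68.26 F3593
G1 X88.98 Y75.12 F3593
G1 X81.31 Y78.14 F3593
G1 X80.55 Y75.54 F3593
M5
G00 X189.78 Y25.46
M3 S159
G1 X189.36 Y27.57 F3593
G1 X188.17 Y29.36 F3593
G1 X186.38 Y30.55 F3593
G1 X184.27 Y30.97 F3593
G1 X182.16 Y30.55 F3593
G1 X180.37 Y29.36 F3593
G1 X179.18 Y27.57 F3593
G1 X178.76 Y25.46 F3593
G1 X179.18 Y23.35 F3593
G1 X180.37 Y21.56 F3593
G1 X182.16 Y20.37 F3593
G1 X184.27 Y19.95 F3593
G1 X186.38 Y20.37 F3593
G1 X188.17 Y21.56 F3593
G1 X189.36 Y23.35 F3593
G1 X189.78 Y25.46 F3593
M5
G00 X0.00 Y0.00

Since the viewBox matches the mm dimensions, user units are millimetres directly. The only transform is the Y-flip y_m = 88.44 − y_svg.

Shape 1 is a rectangle drawn with `<path>`. Its stroke #ff00ff means engrave at S159, F3593. After flipping Y the toolpath is (13.81,47.58) → (84.00,47.58) → (84.00,28.12) → (13.81,28.12) → (13.81,47.58), returning to the start.

Shape 2 is a cubic bezier drawn with `<path>`. Its stroke #ff00ff means engrave at S159, F3593. After flipping Y the toolpath is (175.05,39.38) → (165.33,38.46) → (151.26,42.68) → (134.71,50.25) → (117.56,59.38) → (101.69,68.26) → (88.98,75.12) → (81.31,78.14) → (80.55,75.54).

Shape 3 is a circle drawn with `<circle>`. Its stroke #ff00ff means engrave at S159, F3593. After flipping Y the toolpath is (189.78,25.46) → (189.36,27.57) → (188.17,29.36) → (186.38,30.55) → (184.27,30.97) → (182.16,30.55) → (180.37,29.36) → (179.18,27.57) → (178.76,25.46) → (179.18,23.35) → (180.37,21.56) → (182.16,20.37) → (184.27,19.95) → (186.38,20.37) → (188.17,21.56) → (189.36,23.35) → (189.78,25.46), returning to the start.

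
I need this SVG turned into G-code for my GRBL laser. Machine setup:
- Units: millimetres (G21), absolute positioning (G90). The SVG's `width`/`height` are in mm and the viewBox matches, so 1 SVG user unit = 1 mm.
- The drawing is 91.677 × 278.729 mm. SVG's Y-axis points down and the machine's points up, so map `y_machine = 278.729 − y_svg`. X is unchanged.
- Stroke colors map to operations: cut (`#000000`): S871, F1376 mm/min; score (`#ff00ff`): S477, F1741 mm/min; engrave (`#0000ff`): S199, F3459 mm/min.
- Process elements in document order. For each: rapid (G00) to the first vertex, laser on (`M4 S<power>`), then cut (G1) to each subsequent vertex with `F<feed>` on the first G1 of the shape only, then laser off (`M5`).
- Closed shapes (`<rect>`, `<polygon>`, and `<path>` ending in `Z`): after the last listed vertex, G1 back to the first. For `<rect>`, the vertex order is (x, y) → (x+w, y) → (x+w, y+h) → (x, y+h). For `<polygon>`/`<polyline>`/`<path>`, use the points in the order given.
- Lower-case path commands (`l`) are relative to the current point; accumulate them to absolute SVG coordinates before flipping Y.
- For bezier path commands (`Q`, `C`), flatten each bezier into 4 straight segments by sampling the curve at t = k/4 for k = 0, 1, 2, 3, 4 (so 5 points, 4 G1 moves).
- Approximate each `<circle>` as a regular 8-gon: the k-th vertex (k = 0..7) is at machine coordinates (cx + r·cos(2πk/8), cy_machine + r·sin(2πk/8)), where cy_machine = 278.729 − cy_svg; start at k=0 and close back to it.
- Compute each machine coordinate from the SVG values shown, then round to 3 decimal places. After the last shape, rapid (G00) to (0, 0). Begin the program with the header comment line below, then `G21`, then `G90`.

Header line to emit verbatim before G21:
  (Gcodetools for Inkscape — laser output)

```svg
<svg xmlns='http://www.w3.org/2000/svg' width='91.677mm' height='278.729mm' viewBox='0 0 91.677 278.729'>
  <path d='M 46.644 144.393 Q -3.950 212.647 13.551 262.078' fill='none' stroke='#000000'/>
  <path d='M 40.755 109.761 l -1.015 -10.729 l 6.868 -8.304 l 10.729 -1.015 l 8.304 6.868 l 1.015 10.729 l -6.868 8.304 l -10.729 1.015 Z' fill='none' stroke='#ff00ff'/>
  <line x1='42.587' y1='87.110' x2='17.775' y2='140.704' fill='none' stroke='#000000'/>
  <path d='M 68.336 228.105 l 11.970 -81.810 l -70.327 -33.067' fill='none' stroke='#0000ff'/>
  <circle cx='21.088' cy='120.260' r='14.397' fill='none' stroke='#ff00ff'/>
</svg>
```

(Gcodetools for Inkscape — laser output)
G21
G90
G00 X46.644 Y134.336
M4 S871
G1 X25.603 Y101.385 F1376
G1 X13.074 Y70.788
G1 X9.056 Y42.543
G1 X13.551 Y16.651
M5
G00 X40.755 Y168.968
M4 S477
G1 X39.740 Y179.697 F1741
G1 X46.608 Y188.001
G1 X57.337 Y189.016
G1 X65.641 Y182.148
G1 X66.656 Y171.419
G1 X59.788 Y163.115
G1 X49.059 Y162.100
G1 X40.755 Y168.968
M5
G00 X42.587 Y191.619
M4 S871
G1 X17.775 Y138.025 F1376
M5
G00 X68.336 Y50.624
M4 S199
G1 X80.306 Y132.434 F3459
G1 X9.979 Y165.501
M5
G00 X35.485 Y158.469
M4 S477
G1 X31.268 Y168.649 F1741
G1 X21.088 Y172.866
G1 X10.908 Y168.649
G1 X6.691 Y158.469
G1 X10.908 Y148.289
G1 X21.088 Y144.072
G1 X31.268 Y148.289
G1 X35.485 Y158.469
M5
G00 X0.000 Y0.000

Since the viewBox matches the mm dimensions, user units are millimetres directly. The only transform is the Y-flip y_m = 278.729 − y_svg.

Shape 1 is a quadratic bezier drawn with `<path>`. Its stroke #000000 means cut at S871, F1376. After flipping Y the toolpath is (46.644,134.336) → (25.603,101.385) → (13.074,70.788) → (9.056,42.543) → (13.551,16.651).

Shape 2 is a regular polygon drawn with `<path>`. Its stroke #ff00ff means score at S477, F1741. After flipping Y the toolpath is (40.755,168.968) → (39.740,179.697) → (46.608,188.001) → (57.337,189.016) → (65.641,182.148) → (66.656,171.419) → (59.788,163.115) → (49.059,162.100) → (40.755,168.968), returning to the start.

Shape 3 is a line segment drawn with `<line>`. Its stroke #000000 means cut at S871, F1376. After flipping Y the toolpath is (42.587,191.619) → (17.775,138.025).

Shape 4 is a open polyline drawn with `<path>`. Its stroke #0000ff means engrave at S199, F3459. After flipping Y the toolpath is (68.336,50.624) → (80.306,132.434) → (9.979,165.501).

Shape 5 is a circle drawn with `<circle>`. Its stroke #ff00ff means score at S477, F1741. After flipping Y the toolpath is (35.485,158.469) → (31.268,168.649) → (21.088,172.866) → (10.908,168.649) → (6.691,158.469) → (10.908,148.289) → (21.088,144.072) → (31.268,148.289) → (35.485,158.469), returning to the start.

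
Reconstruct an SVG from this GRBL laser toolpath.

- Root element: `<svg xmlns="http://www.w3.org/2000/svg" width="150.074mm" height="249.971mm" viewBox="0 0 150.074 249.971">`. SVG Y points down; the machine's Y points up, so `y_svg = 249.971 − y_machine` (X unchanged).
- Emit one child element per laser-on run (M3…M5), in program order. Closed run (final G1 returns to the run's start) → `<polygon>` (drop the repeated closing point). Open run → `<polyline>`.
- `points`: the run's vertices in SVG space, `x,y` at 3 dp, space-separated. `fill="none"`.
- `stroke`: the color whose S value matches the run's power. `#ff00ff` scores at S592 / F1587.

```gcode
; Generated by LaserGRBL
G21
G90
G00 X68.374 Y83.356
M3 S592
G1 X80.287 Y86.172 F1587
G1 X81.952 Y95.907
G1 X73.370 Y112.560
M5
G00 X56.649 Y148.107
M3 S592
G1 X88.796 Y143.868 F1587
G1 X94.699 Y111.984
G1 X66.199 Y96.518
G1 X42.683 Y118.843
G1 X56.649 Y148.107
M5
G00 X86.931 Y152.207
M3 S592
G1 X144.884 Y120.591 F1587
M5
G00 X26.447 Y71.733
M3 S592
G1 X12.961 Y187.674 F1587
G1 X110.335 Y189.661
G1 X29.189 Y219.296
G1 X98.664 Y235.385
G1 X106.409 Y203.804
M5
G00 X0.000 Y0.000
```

Each laser-on run becomes one SVG element. Flip Y back into SVG space with y_svg = 249.971 − y_machine. Every run uses S592, so all elements get stroke `#ff00ff` (score).

Run 1: The run is open, so emit a `<polyline>` with points (Y-flipped): 68.374,166.615 80.287,163.799 81.952,154.064 73.370,137.411.

Run 2: The run returns to its start, so emit a `<polygon>` with points (Y-flipped): 56.649,101.864 88.796,106.103 94.699,137.987 66.199,153.453 42.683,131.128.

Run 3: The run is open, so emit a `<polyline>` with points (Y-flipped): 86.931,97.764 144.884,129.380.

Run 4: The run is open, so emit a `<polyline>` with points (Y-flipped): 26.447,178.238 12.961,62.297 110.335,60.310 29.189,30.675 98.664,14.586 106.409,46.167.

<svg xmlns="http://www.w3.org/2000/svg" width="150.074mm" height="249.971mm" viewBox="0 0 150.074 249.971">
  <polyline points="68.374,166.615 80.287,163.799 81.952,154.064 73.370,137.411" fill="none" stroke="#ff00ff"/>
  <polygon points="56.649,101.864 88.796,106.103 94.699,137.987 66.199,153.453 42.683,131.128" fill="none" stroke="#ff00ff"/>
  <polyline points="86.931,97.764 144.884,129.380" fill="none" stroke="#ff00ff"/>
  <polyline points="26.447,178.238 12.961,62.297 110.335,60.310 29.189,30.675 98.664,14.586 106.409,46.167" fill="none" stroke="#ff00ff"/>
</svg>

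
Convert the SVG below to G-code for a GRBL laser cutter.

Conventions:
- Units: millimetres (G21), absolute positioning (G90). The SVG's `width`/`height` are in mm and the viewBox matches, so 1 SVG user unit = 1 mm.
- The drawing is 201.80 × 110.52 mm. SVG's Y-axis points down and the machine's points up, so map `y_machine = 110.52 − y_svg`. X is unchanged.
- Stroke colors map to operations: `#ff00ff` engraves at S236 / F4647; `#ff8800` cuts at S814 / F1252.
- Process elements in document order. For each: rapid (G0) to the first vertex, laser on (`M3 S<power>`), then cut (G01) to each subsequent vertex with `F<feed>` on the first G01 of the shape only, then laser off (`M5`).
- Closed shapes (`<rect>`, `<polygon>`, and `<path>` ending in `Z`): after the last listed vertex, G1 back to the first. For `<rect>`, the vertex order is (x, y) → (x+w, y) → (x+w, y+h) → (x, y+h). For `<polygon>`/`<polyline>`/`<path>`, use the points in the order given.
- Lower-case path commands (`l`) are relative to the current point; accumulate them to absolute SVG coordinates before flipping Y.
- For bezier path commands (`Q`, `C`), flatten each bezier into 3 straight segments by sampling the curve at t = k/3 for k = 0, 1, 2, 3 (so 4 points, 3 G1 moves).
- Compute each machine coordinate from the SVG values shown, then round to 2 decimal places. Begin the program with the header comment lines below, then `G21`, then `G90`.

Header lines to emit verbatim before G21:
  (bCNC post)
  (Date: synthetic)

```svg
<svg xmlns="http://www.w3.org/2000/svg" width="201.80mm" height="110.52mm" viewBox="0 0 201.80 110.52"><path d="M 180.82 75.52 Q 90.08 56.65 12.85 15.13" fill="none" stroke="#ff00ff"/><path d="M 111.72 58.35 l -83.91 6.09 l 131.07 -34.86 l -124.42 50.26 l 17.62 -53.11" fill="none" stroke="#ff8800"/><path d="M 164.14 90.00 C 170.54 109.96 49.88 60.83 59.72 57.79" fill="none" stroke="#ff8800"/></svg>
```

1 u = 1 mm; y_m = 110.52 − y.

[1] `<path>` quadratic bezier, #ff00ff→engrave S236 F4647: (180.82,35.00) → (121.83,50.10) → (65.84,70.23) → (12.85,95.39)

[2] `<path>` open polyline, #ff8800→cut S814 F1252: (111.72,52.17) → (27.81,46.08) → (158.88,80.94) → (34.46,30.68) → (52.08,83.79)

[3] `<path>` cubic bezier, #ff8800→cut S814 F1252: (164.14,20.52) → (137.73,19.32) → (83.84,38.59) → (59.72,52.73)

(bCNC post)
(Date: synthetic)
G21
G90
G0 X180.82 Y35.00
M3 S236
G01 X121.83 Y50.10 F4647
G01 X65.84 Y70.23
G01 X12.85 Y95.39
M5
G0 X111.72 Y52.17
M3 S814
G01 X27.81 Y46.08 F1252
G01 X158.88 Y80.94
G01 X34.46 Y30.68
G01 X52.08 Y83.79
M5
G0 X164.14 Y20.52
M3 S814
G01 X137.73 Y19.32 F1252
G01 X83.84 Y38.59
G01 X59.72 Y52.73
M5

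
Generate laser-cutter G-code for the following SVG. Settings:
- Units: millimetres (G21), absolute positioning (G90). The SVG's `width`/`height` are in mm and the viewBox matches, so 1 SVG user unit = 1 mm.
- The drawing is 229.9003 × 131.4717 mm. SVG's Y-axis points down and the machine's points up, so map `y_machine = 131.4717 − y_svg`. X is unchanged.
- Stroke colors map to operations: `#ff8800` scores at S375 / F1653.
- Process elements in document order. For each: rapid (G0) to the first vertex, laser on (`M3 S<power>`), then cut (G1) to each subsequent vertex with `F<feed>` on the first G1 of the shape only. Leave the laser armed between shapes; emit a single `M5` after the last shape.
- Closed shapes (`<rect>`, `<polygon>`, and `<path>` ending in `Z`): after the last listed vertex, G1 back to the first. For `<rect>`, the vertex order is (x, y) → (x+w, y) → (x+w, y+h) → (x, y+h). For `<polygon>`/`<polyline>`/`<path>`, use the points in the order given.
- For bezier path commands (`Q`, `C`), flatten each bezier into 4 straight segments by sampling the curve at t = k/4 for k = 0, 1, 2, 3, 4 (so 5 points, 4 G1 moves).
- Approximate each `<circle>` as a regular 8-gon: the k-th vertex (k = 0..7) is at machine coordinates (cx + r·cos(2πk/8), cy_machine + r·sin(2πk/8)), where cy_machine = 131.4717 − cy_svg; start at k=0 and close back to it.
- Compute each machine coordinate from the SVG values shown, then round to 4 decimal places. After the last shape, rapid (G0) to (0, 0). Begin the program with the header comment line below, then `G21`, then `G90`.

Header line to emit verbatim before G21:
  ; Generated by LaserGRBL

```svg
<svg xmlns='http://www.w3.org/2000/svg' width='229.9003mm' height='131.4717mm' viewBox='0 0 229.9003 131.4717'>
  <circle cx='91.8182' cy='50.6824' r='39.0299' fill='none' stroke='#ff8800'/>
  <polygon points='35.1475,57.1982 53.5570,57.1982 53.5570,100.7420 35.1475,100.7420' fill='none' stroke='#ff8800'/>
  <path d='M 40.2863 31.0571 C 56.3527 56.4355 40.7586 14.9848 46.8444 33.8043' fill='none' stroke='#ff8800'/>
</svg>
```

viewBox `0 0 229.9003 131.4717` with mm width/height → 1 unit = 1 mm. Flip: y_m = 131.4717 − y_svg.

**Shape 1** — `<circle>` circle, stroke `#ff8800` → score (S375, F1653). Machine vertices: (130.8481,80.7893) → (119.4165,108.3876) → (91.8182,119.8192) → (64.2199,108.3876) → (52.7883,80.7893) → (64.2199,53.1910) → (91.8182,41.7594) → (119.4165,53.1910) → (130.8481,80.7893). Closed: final G1 returns to the first vertex.

**Shape 2** — `<polygon>` rectangle, stroke `#ff8800` → score (S375, F1653). Machine vertices: (35.1475,74.2735) → (53.5570,74.2735) → (53.5570,30.7297) → (35.1475,30.7297) → (35.1475,74.2735). Closed: final G1 returns to the first vertex.

**Shape 3** — `<path>` cubic bezier, stroke `#ff8800` → score (S375, F1653). Control points (SVG): P0=(40.2863,31.0571), P1=(56.3527,56.4355), P2=(40.7586,14.9848), P3=(46.8444,33.8043); sampled at t=k/4. Machine vertices: (40.2863,100.4146) → (47.2332,91.9253) → (47.3081,96.5814) → (45.5116,102.4673) → (46.8444,97.6674). Open path.

; Generated by LaserGRBL
G21
G90
G0 X130.8481 Y80.7893
M3 S375
G1 X119.4165 Y108.3876 F1653
G1 X91.8182 Y119.8192
G1 X64.2199 Y108.3876
G1 X52.7883 Y80.7893
G1 X64.2199 Y53.1910
G1 X91.8182 Y41.7594
G1 X119.4165 Y53.1910
G1 X130.8481 Y80.7893
G0 X35.1475 Y74.2735
M3 S375
G1 X53.5570 Y74.2735 F1653
G1 X53.5570 Y30.7297
G1 X35.1475 Y30.7297
G1 X35.1475 Y74.2735
G0 X40.2863 Y100.4146
M3 S375
G1 X47.2332 Y91.9253 F1653
G1 X47.3081 Y96.5814
G1 X45.5116 Y102.4673
G1 X46.8444 Y97.6674
M5
G0 X0.0000 Y0.0000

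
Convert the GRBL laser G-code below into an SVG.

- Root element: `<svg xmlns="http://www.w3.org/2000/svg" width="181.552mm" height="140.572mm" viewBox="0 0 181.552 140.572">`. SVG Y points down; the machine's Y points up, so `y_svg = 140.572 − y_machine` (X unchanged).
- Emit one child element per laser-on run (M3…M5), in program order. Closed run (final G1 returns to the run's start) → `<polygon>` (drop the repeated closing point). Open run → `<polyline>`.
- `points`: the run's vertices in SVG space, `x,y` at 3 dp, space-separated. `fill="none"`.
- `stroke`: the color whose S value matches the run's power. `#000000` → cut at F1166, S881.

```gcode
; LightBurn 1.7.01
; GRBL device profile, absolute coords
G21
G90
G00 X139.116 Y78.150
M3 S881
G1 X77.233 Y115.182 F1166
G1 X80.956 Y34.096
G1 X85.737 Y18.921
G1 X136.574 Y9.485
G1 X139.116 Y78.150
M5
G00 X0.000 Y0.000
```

<svg xmlns="http://www.w3.org/2000/svg" width="181.552mm" height="140.572mm" viewBox="0 0 181.552 140.572">
  <polygon points="139.116,62.422 77.233,25.390 80.956,106.476 85.737,121.651 136.574,131.087" fill="none" stroke="#000000"/>
</svg>

Machine Y-up, SVG Y-down with viewBox height 140.572, so y_svg = 140.572 − y_machine; X carries over. Every run uses S881, so all elements get stroke `#000000` (cut).

Run 1: The run returns to its start, so emit a `<polygon>` with points (Y-flipped): 139.116,62.422 77.233,25.390 80.956,106.476 85.737,121.651 136.574,131.087.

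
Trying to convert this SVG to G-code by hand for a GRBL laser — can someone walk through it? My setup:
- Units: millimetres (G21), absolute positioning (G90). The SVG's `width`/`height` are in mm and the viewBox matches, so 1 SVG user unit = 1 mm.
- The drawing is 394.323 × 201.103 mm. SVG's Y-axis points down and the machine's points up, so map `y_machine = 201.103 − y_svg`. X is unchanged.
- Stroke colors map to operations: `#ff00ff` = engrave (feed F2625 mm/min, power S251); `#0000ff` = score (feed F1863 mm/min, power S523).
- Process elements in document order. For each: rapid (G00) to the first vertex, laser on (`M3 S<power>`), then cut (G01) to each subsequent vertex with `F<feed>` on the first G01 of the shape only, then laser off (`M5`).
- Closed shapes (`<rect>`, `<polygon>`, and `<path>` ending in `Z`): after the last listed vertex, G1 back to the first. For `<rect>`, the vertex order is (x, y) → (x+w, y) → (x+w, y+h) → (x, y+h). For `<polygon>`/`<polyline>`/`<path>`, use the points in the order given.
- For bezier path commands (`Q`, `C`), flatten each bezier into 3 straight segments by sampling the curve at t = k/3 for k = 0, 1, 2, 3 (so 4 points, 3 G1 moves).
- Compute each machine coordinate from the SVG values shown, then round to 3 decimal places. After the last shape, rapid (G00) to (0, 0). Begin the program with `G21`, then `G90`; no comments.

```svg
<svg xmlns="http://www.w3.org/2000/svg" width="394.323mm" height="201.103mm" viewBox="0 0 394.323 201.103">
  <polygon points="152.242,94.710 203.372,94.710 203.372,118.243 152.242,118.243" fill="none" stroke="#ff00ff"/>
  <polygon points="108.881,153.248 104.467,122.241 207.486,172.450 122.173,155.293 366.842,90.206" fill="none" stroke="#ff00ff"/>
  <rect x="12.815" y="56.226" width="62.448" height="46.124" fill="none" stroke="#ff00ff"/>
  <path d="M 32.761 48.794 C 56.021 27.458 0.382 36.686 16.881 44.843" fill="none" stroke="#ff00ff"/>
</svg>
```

G21
G90
G00 X152.242 Y106.393
M3 S251
G01 X203.372 Y106.393 F2625
G01 X203.372 Y82.860
G01 X152.242 Y82.860
G01 X152.242 Y106.393
M5
G00 X108.881 Y47.855
M3 S251
G01 X104.467 Y78.862 F2625
G01 X207.486 Y28.653
G01 X122.173 Y45.810
G01 X366.842 Y110.897
G01 X108.881 Y47.855
M5
G00 X12.815 Y144.877
M3 S251
G01 X75.263 Y144.877 F2625
G01 X75.263 Y98.753
G01 X12.815 Y98.753
G01 X12.815 Y144.877
M5
G00 X32.761 Y152.309
M3 S251
G01 X35.315 Y164.629 F2625
G01 X18.834 Y163.602
G01 X16.881 Y156.260
M5
G00 X0.000 Y0.000

1 u = 1 mm; y_m = 201.103 − y.

[1] `<polygon>` rectangle, #ff00ff→engrave S251 F2625: (152.242,106.393) → (203.372,106.393) → (203.372,82.860) → (152.242,82.860) → (152.242,106.393) (closed)

[2] `<polygon>` closed polygon, #ff00ff→engrave S251 F2625: (108.881,47.855) → (104.467,78.862) → (207.486,28.653) → (122.173,45.810) → (366.842,110.897) → (108.881,47.855) (closed)

[3] `<rect>` rectangle, #ff00ff→engrave S251 F2625: (12.815,144.877) → (75.263,144.877) → (75.263,98.753) → (12.815,98.753) → (12.815,144.877) (closed)

[4] `<path>` cubic bezier, #ff00ff→engrave S251 F2625: (32.761,152.309) → (35.315,164.629) → (18.834,163.602) → (16.881,156.260)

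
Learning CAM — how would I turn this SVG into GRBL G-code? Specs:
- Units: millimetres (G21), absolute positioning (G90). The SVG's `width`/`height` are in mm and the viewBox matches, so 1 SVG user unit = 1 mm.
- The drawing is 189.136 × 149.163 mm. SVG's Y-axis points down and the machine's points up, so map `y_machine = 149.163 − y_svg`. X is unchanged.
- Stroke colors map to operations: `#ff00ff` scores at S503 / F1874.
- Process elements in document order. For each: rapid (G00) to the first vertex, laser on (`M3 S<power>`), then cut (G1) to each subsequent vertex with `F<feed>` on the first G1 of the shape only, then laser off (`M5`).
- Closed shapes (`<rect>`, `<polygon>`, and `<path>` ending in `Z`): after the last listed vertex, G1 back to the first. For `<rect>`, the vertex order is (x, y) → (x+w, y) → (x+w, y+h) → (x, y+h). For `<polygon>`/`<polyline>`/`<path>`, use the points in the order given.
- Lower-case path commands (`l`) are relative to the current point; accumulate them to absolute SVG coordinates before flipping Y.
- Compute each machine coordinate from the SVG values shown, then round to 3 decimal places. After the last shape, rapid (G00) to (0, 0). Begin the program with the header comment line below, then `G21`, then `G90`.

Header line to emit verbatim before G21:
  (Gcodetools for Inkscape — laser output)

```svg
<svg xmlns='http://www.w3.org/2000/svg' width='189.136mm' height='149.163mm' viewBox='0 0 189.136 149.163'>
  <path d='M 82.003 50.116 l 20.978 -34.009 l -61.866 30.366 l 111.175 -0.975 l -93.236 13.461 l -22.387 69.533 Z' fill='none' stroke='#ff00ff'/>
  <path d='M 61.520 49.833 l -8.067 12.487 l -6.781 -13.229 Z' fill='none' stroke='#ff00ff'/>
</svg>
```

(Gcodetools for Inkscape — laser output)
G21
G90
G00 X82.003 Y99.047
M3 S503
G1 X102.981 Y133.056 F1874
G1 X41.115 Y102.690
G1 X152.290 Y103.665
G1 X59.054 Y90.204
G1 X36.667 Y20.671
G1 X82.003 Y99.047
M5
G00 X61.520 Y99.330
M3 S503
G1 X53.453 Y86.843 F1874
G1 X46.672 Y100.072
G1 X61.520 Y99.330
M5
G00 X0.000 Y0.000

Since the viewBox matches the mm dimensions, user units are millimetres directly. The only transform is the Y-flip y_m = 149.163 − y_svg.

Shape 1 is a closed polygon drawn with `<path>`. Its stroke #ff00ff means score at S503, F1874. After flipping Y the toolpath is (82.003,99.047) → (102.981,133.056) → (41.115,102.690) → (152.290,103.665) → (59.054,90.204) → (36.667,20.671) → (82.003,99.047), returning to the start.

Shape 2 is a regular polygon drawn with `<path>`. Its stroke #ff00ff means score at S503, F1874. After flipping Y the toolpath is (61.520,99.330) → (53.453,86.843) → (46.672,100.072) → (61.520,99.330), returning to the start.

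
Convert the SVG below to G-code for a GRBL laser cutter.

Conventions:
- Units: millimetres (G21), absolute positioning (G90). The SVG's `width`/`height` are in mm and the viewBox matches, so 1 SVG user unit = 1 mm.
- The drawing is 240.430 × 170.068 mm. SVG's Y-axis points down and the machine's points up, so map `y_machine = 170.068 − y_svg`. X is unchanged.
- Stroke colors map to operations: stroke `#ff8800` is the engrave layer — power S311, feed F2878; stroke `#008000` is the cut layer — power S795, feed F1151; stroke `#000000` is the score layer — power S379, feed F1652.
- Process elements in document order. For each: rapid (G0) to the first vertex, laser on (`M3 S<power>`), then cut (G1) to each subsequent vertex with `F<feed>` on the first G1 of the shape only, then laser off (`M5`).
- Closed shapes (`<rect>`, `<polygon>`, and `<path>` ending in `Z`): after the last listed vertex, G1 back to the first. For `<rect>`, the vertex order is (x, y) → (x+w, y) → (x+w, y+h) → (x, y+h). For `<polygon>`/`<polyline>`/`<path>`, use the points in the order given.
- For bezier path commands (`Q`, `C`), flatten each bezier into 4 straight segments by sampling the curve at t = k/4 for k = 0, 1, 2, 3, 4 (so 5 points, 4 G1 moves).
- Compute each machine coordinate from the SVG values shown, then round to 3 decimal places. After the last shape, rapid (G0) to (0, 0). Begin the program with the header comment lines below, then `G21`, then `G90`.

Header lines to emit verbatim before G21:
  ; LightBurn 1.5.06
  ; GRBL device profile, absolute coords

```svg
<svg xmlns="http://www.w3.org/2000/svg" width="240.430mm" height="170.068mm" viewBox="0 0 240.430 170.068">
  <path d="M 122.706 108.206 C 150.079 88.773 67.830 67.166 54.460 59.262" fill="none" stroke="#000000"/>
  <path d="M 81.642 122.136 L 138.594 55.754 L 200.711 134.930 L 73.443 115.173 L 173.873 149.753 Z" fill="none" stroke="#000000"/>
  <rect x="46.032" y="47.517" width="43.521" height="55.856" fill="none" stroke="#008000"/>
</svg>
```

; LightBurn 1.5.06
; GRBL device profile, absolute coords
G21
G90
G0 X122.706 Y61.862
M3 S379
G1 X125.471 Y76.596 F1652
G1 X103.862 Y90.657
G1 X74.613 Y102.557
G1 X54.460 Y110.806
M5
G0 X81.642 Y47.932
M3 S379
G1 X138.594 Y114.314 F1652
G1 X200.711 Y35.138
G1 X73.443 Y54.895
G1 X173.873 Y20.315
G1 X81.642 Y47.932
M5
G0 X46.032 Y122.551
M3 S795
G1 X89.553 Y122.551 F1151
G1 X89.553 Y66.695
G1 X46.032 Y66.695
G1 X46.032 Y122.551
M5
G0 X0.000 Y0.000

Since the viewBox matches the mm dimensions, user units are millimetres directly. The only transform is the Y-flip y_m = 170.068 − y_svg.

Shape 1 is a cubic bezier drawn with `<path>`. Its stroke #000000 means score at S379, F1652. After flipping Y the toolpath is (122.706,61.862) → (125.471,76.596) → (103.862,90.657) → (74.613,102.557) → (54.460,110.806).

Shape 2 is a closed polygon drawn with `<path>`. Its stroke #000000 means score at S379, F1652. After flipping Y the toolpath is (81.642,47.932) → (138.594,114.314) → (200.711,35.138) → (73.443,54.895) → (173.873,20.315) → (81.642,47.932), returning to the start.

Shape 3 is a rectangle drawn with `<rect>`. Its stroke #008000 means cut at S795, F1151. After flipping Y the toolpath is (46.032,122.551) → (89.553,122.551) → (89.553,66.695) → (46.032,66.695) → (46.032,122.551), returning to the start.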